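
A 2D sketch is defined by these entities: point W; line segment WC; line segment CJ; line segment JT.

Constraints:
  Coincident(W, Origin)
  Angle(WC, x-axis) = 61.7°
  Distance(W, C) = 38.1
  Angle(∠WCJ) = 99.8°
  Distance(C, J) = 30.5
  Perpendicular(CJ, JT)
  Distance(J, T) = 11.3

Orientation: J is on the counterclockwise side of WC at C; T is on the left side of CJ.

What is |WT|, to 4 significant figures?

45.35

∠WCJ = 99.8°, so CJ runs at 61.7° + (180° − 99.8°) = 141.9° from the x-axis; with |CJ| = 30.5, J = C + 30.5·(cos 141.9°, sin 141.9°) = (-5.939, 52.37). CJ is perpendicular to JT; with |JT| = 11.3 on the left of CJ, T = J + 11.3·(-0.6170, -0.7869) = (-12.91, 43.47). Then |WT| = |T − W| = 45.35.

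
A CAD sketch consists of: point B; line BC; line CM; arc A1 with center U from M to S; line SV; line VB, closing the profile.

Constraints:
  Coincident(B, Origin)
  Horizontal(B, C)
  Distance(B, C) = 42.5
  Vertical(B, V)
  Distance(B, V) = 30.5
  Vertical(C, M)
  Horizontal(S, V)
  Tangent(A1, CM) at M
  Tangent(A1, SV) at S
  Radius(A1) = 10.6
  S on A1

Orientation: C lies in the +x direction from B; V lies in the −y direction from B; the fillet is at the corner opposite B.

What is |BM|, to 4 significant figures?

46.93

The virtual corner opposite B is at (42.50, -30.50). The tangent condition forces UM to be normal to CM and tangency of A1 to SV means the radius US is perpendicular to SV, with radius 10.6, so the center U sits 10.6 in from both sides at U = (31.90, -19.90). That places the tangent points at M = (42.50, -19.90) on CM and S = (31.90, -30.50) on SV. Then |BM| = |M − B| = 46.93.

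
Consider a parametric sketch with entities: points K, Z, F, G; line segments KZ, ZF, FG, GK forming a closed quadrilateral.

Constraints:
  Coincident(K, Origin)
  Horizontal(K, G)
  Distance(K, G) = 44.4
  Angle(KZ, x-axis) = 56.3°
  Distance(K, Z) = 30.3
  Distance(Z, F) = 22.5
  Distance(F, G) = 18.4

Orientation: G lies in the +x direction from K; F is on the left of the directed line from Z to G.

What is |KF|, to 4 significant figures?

41.56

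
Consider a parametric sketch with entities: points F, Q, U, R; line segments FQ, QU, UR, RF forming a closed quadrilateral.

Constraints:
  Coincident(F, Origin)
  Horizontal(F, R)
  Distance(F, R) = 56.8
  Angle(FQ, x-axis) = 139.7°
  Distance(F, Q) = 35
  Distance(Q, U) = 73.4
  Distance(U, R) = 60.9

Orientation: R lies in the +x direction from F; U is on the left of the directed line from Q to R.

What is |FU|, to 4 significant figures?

69.05

Checks: |QU| = 73.40 ✓; |UR| = 60.90 ✓.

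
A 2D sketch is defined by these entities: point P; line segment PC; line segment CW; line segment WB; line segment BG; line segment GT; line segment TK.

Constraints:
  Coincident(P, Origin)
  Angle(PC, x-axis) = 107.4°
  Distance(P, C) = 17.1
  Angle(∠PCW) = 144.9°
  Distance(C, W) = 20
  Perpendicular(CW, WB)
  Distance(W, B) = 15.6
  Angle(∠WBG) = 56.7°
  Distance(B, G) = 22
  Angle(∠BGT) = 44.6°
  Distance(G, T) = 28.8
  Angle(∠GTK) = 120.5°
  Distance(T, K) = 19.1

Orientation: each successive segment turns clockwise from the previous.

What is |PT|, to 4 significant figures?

45.44

P is at the origin; PC runs at 107.4° with length 17.1, so C = (-5.114, 16.32). ∠PCW = 144.9° gives CW at 72.30° from the x-axis; with |CW| = 20.0, W = (0.9671, 35.37). The perpendicularity gives WB at right angles to CW, so WB runs at -17.70°; with |WB| = 15.6, B = (15.83, 30.63). ∠WBG = 56.7° gives BG at -141.0° from the x-axis; with |BG| = 22.0, G = (-1.269, 16.78). ∠BGT = 44.6° gives GT at 83.60° from the x-axis; with |GT| = 28.8, T = (1.942, 45.40). Then |PT| = |T − P| = 45.44.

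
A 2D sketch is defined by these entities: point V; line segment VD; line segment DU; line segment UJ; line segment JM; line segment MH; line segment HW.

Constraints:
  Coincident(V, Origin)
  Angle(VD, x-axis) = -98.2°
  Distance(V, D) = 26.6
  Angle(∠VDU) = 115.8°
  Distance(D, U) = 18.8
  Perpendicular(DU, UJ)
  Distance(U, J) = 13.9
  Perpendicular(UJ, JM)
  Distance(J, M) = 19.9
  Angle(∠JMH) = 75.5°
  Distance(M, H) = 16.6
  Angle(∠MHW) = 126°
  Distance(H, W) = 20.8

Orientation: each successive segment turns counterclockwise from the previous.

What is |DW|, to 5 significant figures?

24.456

∠JMH = 75.5° gives MH at -109.50° from the x-axis; with |MH| = 16.6, H = (-2.4743, -29.837). ∠MHW = 126.0° gives HW at -55.500° from the x-axis; with |HW| = 20.8, W = (9.3070, -46.979). Then |DW| = |W − D| = 24.456.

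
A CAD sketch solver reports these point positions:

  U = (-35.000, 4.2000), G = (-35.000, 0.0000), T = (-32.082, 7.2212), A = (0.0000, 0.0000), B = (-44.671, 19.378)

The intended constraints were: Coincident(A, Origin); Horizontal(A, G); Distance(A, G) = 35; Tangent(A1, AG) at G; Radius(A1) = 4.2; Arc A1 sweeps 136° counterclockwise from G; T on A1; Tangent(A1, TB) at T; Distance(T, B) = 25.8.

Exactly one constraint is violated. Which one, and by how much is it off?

Distance(T, B) = 25.8 — off by 8.30.

A = (0.00, 0.00) ✓; A.y = 0.00, G.y = 0.00 ✓; |AG| = 35.00 ✓; ∠(UG, GA) = 90.00° ✓; |UG| = 4.200 ✓; bearing(U→T) − bearing(U→G) = 136.0° ✓; |UT| = 4.200 ✓; ∠(UT, TB) = 89.99° ✓; |TB| = 17.50 ✗.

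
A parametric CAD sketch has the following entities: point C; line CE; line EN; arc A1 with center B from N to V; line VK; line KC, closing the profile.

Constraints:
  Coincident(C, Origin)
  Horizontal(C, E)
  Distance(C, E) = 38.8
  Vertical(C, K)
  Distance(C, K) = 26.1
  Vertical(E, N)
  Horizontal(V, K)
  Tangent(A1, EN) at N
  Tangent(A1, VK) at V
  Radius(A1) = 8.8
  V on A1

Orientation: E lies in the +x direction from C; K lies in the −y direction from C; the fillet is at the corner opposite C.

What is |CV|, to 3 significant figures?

39.8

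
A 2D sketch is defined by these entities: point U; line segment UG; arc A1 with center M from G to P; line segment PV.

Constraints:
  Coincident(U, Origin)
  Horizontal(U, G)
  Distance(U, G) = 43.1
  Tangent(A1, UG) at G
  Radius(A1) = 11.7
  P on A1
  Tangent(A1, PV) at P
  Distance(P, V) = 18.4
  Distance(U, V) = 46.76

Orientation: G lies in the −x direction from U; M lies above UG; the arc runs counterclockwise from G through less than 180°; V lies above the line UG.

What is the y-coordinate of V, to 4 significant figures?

31.69

Checks: |MP| = 11.70 ✓; ∠(MP, PV) = 90.00° ✓; |PV| = 18.40 ✓; |UV| = 46.76 ✓.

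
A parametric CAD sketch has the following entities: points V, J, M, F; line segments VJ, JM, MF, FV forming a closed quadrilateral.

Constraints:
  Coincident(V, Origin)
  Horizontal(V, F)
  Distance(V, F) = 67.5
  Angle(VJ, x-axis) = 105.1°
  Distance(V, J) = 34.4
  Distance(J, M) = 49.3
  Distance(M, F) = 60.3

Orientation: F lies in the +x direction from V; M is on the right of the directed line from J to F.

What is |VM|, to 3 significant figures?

15.5

Checks: |JM| = 49.30 ✓; |MF| = 60.30 ✓.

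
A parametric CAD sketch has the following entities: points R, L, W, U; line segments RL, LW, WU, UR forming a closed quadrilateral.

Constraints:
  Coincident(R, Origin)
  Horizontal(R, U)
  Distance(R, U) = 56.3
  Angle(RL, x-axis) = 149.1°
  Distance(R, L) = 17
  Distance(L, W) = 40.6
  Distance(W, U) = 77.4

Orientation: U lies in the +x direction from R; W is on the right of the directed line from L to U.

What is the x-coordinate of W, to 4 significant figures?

-14.23

Checks: |LW| = 40.60 ✓; |WU| = 77.40 ✓.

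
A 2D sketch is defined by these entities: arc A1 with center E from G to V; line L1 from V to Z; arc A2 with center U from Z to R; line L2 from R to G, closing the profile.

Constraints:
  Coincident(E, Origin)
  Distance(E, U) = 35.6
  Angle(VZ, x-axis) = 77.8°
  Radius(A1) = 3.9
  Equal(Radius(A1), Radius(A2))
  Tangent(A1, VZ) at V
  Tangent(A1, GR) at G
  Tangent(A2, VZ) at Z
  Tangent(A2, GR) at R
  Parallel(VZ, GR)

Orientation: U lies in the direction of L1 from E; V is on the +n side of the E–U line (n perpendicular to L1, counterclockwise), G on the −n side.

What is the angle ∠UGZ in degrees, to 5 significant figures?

6.1064°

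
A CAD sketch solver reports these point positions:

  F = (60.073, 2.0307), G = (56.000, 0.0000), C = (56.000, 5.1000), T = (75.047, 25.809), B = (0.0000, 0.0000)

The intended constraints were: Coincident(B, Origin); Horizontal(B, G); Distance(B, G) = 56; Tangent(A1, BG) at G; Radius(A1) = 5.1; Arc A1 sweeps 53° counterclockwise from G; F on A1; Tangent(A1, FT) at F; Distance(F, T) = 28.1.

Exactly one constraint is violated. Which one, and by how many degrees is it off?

Tangent(A1, FT) at F — off by 4.80°.

B = (0.00, 0.00) ✓; B.y = 0.00, G.y = 0.00 ✓; |BG| = 56.00 ✓; ∠(CG, GB) = 90.00° ✓; |CG| = 5.100 ✓; bearing(C→F) − bearing(C→G) = 53.00° ✓; |CF| = 5.100 ✓; ∠(CF, FT) = 85.20° ✗; |FT| = 28.10 ✓.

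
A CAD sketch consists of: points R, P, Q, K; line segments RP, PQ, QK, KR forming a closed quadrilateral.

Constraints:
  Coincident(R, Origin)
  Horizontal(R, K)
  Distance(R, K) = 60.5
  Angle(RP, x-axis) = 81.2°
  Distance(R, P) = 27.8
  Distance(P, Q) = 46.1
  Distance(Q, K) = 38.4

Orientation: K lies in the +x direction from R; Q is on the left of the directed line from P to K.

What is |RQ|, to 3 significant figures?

61.6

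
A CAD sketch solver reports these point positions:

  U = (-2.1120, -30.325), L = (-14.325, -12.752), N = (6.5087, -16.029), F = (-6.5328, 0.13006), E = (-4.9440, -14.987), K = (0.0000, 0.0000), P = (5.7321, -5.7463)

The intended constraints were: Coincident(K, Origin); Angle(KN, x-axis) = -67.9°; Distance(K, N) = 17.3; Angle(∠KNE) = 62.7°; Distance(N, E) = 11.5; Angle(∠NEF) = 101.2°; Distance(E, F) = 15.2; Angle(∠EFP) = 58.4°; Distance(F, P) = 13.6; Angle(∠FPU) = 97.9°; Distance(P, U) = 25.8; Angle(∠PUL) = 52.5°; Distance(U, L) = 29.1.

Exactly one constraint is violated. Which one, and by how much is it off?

Distance(U, L) = 29.1 — off by 7.70.

K = (0.00, 0.00) ✓; KN at -67.90° ✓; |KN| = 17.30 ✓; ∠KNE = 62.70° ✓; |NE| = 11.50 ✓; ∠NEF = 101.2° ✓; |EF| = 15.20 ✓; ∠EFP = 58.40° ✓; |FP| = 13.60 ✓; ∠FPU = 97.90° ✓; |PU| = 25.80 ✓; ∠PUL = 52.50° ✓; |UL| = 21.40 ✗.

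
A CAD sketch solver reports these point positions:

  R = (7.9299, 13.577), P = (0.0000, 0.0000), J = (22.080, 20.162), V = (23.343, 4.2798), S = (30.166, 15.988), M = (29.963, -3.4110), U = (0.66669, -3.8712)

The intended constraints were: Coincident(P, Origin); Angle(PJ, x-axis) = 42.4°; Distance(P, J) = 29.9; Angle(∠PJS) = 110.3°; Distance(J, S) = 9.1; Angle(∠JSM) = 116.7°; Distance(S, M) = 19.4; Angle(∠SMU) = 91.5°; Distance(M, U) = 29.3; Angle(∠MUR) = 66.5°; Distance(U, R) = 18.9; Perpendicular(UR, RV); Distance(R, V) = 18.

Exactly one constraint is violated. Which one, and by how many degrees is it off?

Perpendicular(UR, RV) — off by 8.50°.

P = (0.00, 0.00) ✓; PJ at 42.40° ✓; |PJ| = 29.90 ✓; ∠PJS = 110.3° ✓; |JS| = 9.100 ✓; ∠JSM = 116.7° ✓; |SM| = 19.40 ✓; ∠SMU = 91.50° ✓; |MU| = 29.30 ✓; ∠MUR = 66.50° ✓; |UR| = 18.90 ✓; ∠(UR, RV) = 98.50° ✗; |RV| = 18.00 ✓.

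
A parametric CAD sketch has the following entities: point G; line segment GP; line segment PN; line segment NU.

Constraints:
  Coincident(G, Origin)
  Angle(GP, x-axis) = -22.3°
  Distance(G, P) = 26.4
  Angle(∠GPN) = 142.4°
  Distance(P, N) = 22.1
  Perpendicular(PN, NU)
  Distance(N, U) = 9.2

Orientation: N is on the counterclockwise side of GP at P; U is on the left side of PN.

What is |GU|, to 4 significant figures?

43.57

G is at the origin; GP runs at -22.3° with length 26.4, so P = 26.4·(cos -22.3°, sin -22.3°) = (24.43, -10.02). ∠GPN = 142.4°, so PN runs at -22.3° + (180° − 142.4°) = 15.30° from the x-axis; with |PN| = 22.1, N = P + 22.1·(cos 15.30°, sin 15.30°) = (45.74, -4.186). PN is perpendicular to NU; with |NU| = 9.2 on the left of PN, U = N + 9.2·(-0.2639, 0.9646) = (43.31, 4.688). Then |GU| = |U − G| = 43.57.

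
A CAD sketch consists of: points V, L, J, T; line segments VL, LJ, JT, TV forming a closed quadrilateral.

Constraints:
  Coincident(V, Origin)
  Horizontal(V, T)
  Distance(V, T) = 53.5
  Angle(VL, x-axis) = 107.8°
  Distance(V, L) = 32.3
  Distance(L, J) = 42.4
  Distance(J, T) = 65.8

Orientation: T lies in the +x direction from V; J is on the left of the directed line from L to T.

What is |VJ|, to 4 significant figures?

62.30

V is at the origin; VT is horizontal with |VT| = 53.5 and T in +x, so T = (53.5, 0). VL runs at 107.8° with |VL| = 32.3, so L = (-9.874, 30.75). J is determined by |LJ| = 42.4 and |JT| = 65.8 together: it lies at the intersection of circle(L, 42.4) and circle(T, 65.8). With |LT| = 70.44, the foot of the radical line on LT is 17.25 from L and the perpendicular offset is √(42.4² − 17.25²) = 38.73. Taking the left-of-LT solution: J = (22.55, 58.07).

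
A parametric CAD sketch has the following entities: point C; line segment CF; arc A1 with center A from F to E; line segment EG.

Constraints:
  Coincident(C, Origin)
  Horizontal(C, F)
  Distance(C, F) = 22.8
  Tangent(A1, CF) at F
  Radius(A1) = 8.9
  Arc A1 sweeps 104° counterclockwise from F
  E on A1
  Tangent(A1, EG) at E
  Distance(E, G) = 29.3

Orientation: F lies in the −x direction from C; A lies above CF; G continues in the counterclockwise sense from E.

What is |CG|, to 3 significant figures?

44.8

C is at the origin; C and F share the same y with |CF| = 22.8 and F on the −x side, so F = (-22.8, 0.00). The tangent condition forces AF to be normal to CF, so A = F + (0, 8.9) = (-22.8, 8.90). On A1, F sits at bearing -90° from A; a 104° counterclockwise sweep puts E at bearing 14°, so E = A + 8.9·(cos 14°, sin 14°) = (-14.2, 11.1). Since A1 is tangent to EG there, AE ⟂ EG, so EG runs along (−sin 14°, cos 14°); with |EG| = 29.3, G = (-21.3, 39.5). Then |CG| = |G − C| = 44.8.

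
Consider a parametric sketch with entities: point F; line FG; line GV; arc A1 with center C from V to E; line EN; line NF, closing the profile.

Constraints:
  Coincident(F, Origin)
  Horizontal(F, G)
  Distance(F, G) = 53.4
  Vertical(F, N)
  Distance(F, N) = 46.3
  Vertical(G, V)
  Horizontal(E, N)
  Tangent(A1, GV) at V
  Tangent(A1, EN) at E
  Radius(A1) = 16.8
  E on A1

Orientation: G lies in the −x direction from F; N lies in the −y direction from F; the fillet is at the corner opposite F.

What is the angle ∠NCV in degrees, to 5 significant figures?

155.34°

The virtual corner opposite F is at (-53.400, -46.300). Tangency of A1 to GV means the radius CV is perpendicular to GV and since A1 is tangent to EN there, CE ⟂ EN, with radius 16.8, so the center C sits 16.8 in from both sides at C = (-36.600, -29.500). That places the tangent points at V = (-53.400, -29.500) on GV and E = (-36.600, -46.300) on EN. Then cos ∠NCV = CN·CV / (|CN||CV|), giving 155.34°.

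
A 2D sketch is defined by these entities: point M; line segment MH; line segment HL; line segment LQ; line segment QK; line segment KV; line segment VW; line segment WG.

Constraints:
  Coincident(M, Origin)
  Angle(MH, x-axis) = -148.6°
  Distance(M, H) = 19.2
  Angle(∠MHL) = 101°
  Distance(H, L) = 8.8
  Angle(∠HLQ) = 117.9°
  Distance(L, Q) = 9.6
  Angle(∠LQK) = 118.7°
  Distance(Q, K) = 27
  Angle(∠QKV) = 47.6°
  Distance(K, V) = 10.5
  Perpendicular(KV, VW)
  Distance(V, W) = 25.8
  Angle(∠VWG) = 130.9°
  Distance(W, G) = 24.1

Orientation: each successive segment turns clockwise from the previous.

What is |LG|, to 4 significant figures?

42.60

M is at the origin; MH runs at -148.6° with length 19.2, so H = (-16.39, -10.00). ∠MHL = 101.0° gives HL at 132.4° from the x-axis; with |HL| = 8.8, L = (-22.32, -3.505). ∠HLQ = 117.9° gives LQ at 70.30° from the x-axis; with |LQ| = 9.6, Q = (-19.09, 5.533). ∠LQK = 118.7° gives QK at 9.000° from the x-axis; with |QK| = 27.0, K = (7.582, 9.757). ∠QKV = 47.6° gives KV at -123.4° from the x-axis; with |KV| = 10.5, V = (1.802, 0.9910). KV ⟂ VW, so VW runs at 146.6°; with |VW| = 25.8, W = (-19.74, 15.19). ∠VWG = 130.9° gives WG at 97.50° from the x-axis; with |WG| = 24.1, G = (-22.88, 39.09). Then |LG| = |G − L| = 42.60.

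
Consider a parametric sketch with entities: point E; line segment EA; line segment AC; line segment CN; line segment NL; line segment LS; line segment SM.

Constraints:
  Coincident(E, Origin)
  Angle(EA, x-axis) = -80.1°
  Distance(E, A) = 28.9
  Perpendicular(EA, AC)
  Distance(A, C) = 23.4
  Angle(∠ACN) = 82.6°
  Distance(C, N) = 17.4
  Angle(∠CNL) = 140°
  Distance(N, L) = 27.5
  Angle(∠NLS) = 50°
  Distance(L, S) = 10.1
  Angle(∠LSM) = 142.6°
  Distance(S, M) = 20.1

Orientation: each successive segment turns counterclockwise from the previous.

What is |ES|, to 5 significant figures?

3.1539

∠CNL = 140.0° gives NL at 147.30° from the x-axis; with |NL| = 27.5, L = (-0.29556, 7.0229). ∠NLS = 50.0° gives LS at -82.700° from the x-axis; with |LS| = 10.1, S = (0.98779, -2.9952). Then |ES| = |S − E| = 3.1539.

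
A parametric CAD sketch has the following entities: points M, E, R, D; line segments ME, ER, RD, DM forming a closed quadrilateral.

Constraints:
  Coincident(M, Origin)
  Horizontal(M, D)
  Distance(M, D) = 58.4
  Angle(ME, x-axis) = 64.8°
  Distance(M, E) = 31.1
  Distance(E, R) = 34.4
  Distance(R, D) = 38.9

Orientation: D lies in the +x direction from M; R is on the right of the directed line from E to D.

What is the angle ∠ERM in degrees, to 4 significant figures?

63.10°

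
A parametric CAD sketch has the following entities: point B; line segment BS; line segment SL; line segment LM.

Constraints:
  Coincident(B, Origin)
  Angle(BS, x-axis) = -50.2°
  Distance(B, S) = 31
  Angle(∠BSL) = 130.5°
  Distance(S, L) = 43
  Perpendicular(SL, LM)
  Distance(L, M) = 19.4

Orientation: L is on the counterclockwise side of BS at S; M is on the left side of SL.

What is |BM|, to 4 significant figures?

63.27

∠BSL = 130.5°, so SL runs at -50.2° + (180° − 130.5°) = -0.7000° from the x-axis; with |SL| = 43.0, L = S + 43.0·(cos -0.7000°, sin -0.7000°) = (62.84, -24.34). SL is perpendicular to LM; with |LM| = 19.4 on the left of SL, M = L + 19.4·(0.01222, 0.9999) = (63.08, -4.944). Then |BM| = |M − B| = 63.27.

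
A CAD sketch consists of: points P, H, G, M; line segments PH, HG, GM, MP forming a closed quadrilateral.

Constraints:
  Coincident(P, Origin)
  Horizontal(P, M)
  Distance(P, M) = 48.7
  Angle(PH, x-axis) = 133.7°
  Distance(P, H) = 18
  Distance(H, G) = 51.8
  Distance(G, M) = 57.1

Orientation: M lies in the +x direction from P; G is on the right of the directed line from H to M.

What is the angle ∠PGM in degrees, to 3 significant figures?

57.9°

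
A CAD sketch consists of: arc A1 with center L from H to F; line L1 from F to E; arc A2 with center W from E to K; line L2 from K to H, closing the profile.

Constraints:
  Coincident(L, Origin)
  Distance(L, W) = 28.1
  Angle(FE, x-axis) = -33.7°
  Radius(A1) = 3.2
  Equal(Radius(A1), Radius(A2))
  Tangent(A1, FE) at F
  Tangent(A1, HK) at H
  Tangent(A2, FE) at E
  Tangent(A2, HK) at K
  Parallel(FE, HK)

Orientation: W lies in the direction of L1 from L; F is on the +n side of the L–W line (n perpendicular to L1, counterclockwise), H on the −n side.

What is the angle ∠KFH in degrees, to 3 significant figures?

77.2°

The slot axis is L1's direction at -33.7°, so u = (cos -33.7°, sin -33.7°) = (0.832, -0.555) and n = (−sin -33.7°, cos -33.7°) = (0.555, 0.832). L is at the origin and W lies 28.1 along u from L, so W = 28.1·u = (23.4, -15.6). Tangency of A1 to both parallel lines with radius 3.2 puts F and H at L ± 3.2·n: F = (1.78, 2.66), H = (-1.78, -2.66). Equal radii place E and K the same way about W: E = W + 3.2·n = (25.2, -12.9), K = W − 3.2·n = (21.6, -18.3). Then cos ∠KFH = FK·FH / (|FK||FH|), giving 77.2°.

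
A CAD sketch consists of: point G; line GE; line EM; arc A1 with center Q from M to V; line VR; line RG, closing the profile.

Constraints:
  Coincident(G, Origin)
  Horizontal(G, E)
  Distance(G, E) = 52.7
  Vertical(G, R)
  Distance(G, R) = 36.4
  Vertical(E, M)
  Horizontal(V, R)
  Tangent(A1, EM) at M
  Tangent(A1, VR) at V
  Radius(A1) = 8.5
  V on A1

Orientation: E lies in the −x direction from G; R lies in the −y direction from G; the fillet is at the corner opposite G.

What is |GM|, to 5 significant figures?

59.630

The virtual corner opposite G is at (-52.700, -36.400). A1 meets EM tangentially, so QM is at right angles to EM and tangency of A1 to VR means the radius QV is perpendicular to VR, with radius 8.5, so the center Q sits 8.5 in from both sides at Q = (-44.200, -27.900). That places the tangent points at M = (-52.700, -27.900) on EM and V = (-44.200, -36.400) on VR. Then |GM| = |M − G| = 59.630.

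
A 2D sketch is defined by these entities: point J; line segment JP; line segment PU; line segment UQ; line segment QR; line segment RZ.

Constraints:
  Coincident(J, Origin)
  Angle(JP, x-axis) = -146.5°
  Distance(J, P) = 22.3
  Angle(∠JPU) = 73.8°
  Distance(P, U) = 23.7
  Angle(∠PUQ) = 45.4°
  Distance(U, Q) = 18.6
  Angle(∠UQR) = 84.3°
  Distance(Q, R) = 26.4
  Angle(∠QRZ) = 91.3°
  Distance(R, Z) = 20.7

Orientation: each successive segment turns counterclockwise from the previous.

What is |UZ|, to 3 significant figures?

25.1

∠UQR = 84.3° gives QR at -170° from the x-axis; with |QR| = 26.4, R = (-27.9, -13.7). ∠QRZ = 91.3° gives RZ at -81.3° from the x-axis; with |RZ| = 20.7, Z = (-24.8, -34.1). Then |UZ| = |Z − U| = 25.1.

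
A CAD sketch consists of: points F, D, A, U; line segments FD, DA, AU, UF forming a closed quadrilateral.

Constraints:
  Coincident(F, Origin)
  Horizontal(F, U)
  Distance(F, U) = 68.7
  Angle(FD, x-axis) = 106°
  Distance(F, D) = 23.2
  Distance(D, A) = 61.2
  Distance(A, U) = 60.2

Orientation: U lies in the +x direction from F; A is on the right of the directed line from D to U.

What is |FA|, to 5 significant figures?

38.380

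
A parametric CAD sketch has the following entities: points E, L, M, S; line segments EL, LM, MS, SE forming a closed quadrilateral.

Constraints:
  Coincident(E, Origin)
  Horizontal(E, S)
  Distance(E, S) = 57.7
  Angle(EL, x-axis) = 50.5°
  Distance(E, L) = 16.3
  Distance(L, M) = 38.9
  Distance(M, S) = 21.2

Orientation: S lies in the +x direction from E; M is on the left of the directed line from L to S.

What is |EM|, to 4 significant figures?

52.35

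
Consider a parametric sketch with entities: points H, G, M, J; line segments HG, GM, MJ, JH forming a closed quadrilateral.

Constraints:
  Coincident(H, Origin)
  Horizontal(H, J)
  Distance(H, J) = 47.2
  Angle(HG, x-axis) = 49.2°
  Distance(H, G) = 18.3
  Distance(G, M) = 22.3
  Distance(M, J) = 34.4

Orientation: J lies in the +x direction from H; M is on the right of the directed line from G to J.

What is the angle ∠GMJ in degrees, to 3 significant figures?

80.7°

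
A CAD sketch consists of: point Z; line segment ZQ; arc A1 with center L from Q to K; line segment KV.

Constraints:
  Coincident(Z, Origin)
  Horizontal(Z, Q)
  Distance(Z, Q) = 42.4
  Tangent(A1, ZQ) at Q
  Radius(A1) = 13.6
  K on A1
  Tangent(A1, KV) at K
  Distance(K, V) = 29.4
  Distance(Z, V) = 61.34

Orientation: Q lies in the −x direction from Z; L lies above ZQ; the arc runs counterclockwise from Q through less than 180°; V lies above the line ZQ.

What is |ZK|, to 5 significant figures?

35.115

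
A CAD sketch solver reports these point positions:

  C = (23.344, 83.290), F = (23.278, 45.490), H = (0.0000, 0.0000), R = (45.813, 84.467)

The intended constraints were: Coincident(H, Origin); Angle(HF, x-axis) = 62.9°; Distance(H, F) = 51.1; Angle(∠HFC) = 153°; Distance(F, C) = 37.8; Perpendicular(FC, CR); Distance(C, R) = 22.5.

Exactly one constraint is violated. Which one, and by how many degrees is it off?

Perpendicular(FC, CR) — off by 3.10°.

H = (0.00, 0.00) ✓; HF at 62.90° ✓; |HF| = 51.10 ✓; ∠HFC = 153.0° ✓; |FC| = 37.80 ✓; ∠(FC, CR) = 86.90° ✗; |CR| = 22.50 ✓.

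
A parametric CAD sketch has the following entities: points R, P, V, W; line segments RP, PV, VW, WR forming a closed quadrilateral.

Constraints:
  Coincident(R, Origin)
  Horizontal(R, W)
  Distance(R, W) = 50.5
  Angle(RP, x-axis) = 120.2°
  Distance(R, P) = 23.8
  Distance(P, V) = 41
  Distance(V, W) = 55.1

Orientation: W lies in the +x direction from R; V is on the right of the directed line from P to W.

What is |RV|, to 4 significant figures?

19.04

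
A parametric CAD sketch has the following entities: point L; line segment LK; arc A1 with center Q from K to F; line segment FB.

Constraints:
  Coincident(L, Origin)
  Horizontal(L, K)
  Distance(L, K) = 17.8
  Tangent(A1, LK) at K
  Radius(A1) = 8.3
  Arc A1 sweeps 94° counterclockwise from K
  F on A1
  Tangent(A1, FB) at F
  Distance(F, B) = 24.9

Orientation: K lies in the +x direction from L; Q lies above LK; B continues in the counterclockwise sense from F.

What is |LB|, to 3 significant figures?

41.6

On A1, K sits at bearing -90° from Q; a 94° counterclockwise sweep puts F at bearing 4°, so F = Q + 8.3·(cos 4°, sin 4°) = (26.1, 8.88). The tangent condition forces QF to be normal to FB, so FB runs along (−sin 4°, cos 4°); with |FB| = 24.9, B = (24.3, 33.7). Then |LB| = |B − L| = 41.6.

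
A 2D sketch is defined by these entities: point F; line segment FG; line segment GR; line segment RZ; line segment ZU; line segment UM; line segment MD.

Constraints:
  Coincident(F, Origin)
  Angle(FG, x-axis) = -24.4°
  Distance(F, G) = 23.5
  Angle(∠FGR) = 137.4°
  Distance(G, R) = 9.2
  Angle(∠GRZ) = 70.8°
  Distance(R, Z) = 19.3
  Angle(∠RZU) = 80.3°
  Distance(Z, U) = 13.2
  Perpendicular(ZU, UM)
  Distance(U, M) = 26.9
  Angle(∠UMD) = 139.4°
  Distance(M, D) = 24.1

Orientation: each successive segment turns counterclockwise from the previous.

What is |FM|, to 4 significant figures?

35.05

F is at the origin; FG runs at -24.4° with length 23.5, so G = (21.40, -9.708). ∠FGR = 137.4° gives GR at 18.20° from the x-axis; with |GR| = 9.2, R = (30.14, -6.834). ∠GRZ = 70.8° gives RZ at 127.4° from the x-axis; with |RZ| = 19.3, Z = (18.42, 8.498). ∠RZU = 80.3° gives ZU at -132.9° from the x-axis; with |ZU| = 13.2, U = (9.433, -1.172). ZU ⟂ UM, so UM runs at -42.90°; with |UM| = 26.9, M = (29.14, -19.48). Then |FM| = |M − F| = 35.05.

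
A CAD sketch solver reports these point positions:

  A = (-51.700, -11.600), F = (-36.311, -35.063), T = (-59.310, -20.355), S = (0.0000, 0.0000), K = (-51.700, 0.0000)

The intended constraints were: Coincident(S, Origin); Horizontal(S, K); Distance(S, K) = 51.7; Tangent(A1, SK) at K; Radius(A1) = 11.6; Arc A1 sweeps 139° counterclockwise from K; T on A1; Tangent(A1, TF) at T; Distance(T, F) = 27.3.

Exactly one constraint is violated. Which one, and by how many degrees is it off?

Tangent(A1, TF) at T — off by 8.40°.

S = (0.00, 0.00) ✓; S.y = 0.00, K.y = 0.00 ✓; |SK| = 51.70 ✓; ∠(AK, KS) = 90.00° ✓; |AK| = 11.60 ✓; bearing(A→T) − bearing(A→K) = 139.0° ✓; |AT| = 11.60 ✓; ∠(AT, TF) = 81.60° ✗; |TF| = 27.30 ✓.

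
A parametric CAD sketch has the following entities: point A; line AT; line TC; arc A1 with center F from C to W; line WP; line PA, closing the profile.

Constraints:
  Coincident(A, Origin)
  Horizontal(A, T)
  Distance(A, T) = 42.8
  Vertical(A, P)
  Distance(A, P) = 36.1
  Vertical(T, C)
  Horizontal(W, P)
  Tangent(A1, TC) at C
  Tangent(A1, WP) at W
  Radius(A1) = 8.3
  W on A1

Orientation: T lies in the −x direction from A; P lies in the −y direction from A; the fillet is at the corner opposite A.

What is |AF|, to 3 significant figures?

44.3

A is at the origin; A and T share the same y with |AT| = 42.8 and T on the −x side, so T = (-42.8, 0.00). A and P share the same x with |AP| = 36.1 and P on the −y side, so P = (0.00, -36.1). The virtual corner opposite A is at (-42.8, -36.1). Since A1 is tangent to TC there, FC ⟂ TC and since A1 is tangent to WP there, FW ⟂ WP, with radius 8.3, so the center F sits 8.3 in from both sides at F = (-34.5, -27.8). Then |AF| = |F − A| = 44.3.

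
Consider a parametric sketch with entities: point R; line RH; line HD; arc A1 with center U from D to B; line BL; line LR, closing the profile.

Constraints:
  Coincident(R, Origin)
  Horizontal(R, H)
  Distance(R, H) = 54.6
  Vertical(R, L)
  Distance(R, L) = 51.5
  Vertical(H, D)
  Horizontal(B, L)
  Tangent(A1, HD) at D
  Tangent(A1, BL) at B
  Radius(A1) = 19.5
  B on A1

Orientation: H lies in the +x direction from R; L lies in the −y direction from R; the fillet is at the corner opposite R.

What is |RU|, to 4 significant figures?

47.50

RL is vertical with |RL| = 51.5 and L on the −y side, so L = (0.000, -51.50). The virtual corner opposite R is at (54.60, -51.50). Since A1 is tangent to HD there, UD ⟂ HD and the tangent condition forces UB to be normal to BL, with radius 19.5, so the center U sits 19.5 in from both sides at U = (35.10, -32.00). Then |RU| = |U − R| = 47.50.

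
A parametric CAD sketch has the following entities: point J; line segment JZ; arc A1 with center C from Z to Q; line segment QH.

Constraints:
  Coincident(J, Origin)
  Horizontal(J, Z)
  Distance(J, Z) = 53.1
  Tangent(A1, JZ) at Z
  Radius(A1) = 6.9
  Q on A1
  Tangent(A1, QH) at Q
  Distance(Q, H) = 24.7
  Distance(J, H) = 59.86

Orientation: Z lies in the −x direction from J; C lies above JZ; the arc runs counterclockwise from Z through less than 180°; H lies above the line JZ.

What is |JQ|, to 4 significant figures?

46.98

J is at the origin; J and Z share the same y with |JZ| = 53.1 and Z on the −x side, so Z = (-53.10, 0.000). A1 meets JZ tangentially, so CZ is at right angles to JZ, so C = Z + (0, 6.9) = (-53.10, 6.900). Since CQ ⟂ QH (tangency), |CH| = √(6.9² + 24.7²) = 25.65 regardless of where Q sits on A1. So H lies on both circle(J, 59.86) and circle(C, 25.65); the above-JZ intersection is H = (-50.34, 32.40). Q is the foot of the tangent from H: Q = (-46.29, 8.029).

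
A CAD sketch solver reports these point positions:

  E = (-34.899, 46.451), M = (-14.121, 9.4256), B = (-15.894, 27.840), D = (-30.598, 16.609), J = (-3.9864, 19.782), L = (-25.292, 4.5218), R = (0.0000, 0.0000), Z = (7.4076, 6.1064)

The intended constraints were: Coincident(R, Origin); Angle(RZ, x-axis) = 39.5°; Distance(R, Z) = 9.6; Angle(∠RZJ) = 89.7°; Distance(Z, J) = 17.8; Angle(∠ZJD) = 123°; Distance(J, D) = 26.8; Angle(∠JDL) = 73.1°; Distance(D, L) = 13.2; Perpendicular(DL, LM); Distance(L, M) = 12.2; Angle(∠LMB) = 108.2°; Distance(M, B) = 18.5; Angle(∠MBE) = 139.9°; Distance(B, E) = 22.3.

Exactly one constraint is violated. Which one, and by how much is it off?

Distance(B, E) = 22.3 — off by 4.30.

R = (0.00, 0.00) ✓; RZ at 39.50° ✓; |RZ| = 9.600 ✓; ∠RZJ = 89.70° ✓; |ZJ| = 17.80 ✓; ∠ZJD = 123.0° ✓; |JD| = 26.80 ✓; ∠JDL = 73.10° ✓; |DL| = 13.20 ✓; ∠(DL, LM) = 90.00° ✓; |LM| = 12.20 ✓; ∠LMB = 108.2° ✓; |MB| = 18.50 ✓; ∠MBE = 139.9° ✓; |BE| = 26.60 ✗.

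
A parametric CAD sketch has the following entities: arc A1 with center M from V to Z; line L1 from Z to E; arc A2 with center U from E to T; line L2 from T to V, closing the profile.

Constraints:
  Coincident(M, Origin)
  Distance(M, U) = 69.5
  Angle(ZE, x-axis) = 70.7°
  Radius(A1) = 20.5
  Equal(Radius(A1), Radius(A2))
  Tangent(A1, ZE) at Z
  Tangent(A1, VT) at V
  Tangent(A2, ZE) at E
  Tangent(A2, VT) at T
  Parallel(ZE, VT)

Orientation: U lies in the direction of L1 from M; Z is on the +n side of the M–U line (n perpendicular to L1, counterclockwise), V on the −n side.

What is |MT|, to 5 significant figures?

72.460

The slot axis is L1's direction at 70.7°, so u = (cos 70.7°, sin 70.7°) = (0.33051, 0.94380) and n = (−sin 70.7°, cos 70.7°) = (-0.94380, 0.33051). M is at the origin and U lies 69.5 along u from M, so U = 69.5·u = (22.971, 65.594). Tangency of A1 to both parallel lines with radius 20.5 puts Z and V at M ± 20.5·n: Z = (-19.348, 6.7755), V = (19.348, -6.7755). Equal radii place E and T the same way about U: E = U + 20.5·n = (3.6228, 72.370), T = U − 20.5·n = (42.319, 58.819). Then |MT| = |T − M| = 72.460.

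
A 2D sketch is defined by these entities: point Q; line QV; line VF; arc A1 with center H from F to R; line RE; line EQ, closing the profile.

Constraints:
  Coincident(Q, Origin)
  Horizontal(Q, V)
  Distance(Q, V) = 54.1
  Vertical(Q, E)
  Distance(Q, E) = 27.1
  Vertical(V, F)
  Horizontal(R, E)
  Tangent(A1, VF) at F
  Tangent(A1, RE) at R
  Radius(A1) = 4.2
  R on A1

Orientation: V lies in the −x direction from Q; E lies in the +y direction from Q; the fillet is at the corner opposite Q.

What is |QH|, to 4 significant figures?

54.90

Q and E share the same x with |QE| = 27.1 and E on the +y side, so E = (0.000, 27.10). The virtual corner opposite Q is at (-54.10, 27.10). Tangency of A1 to VF means the radius HF is perpendicular to VF and the tangent condition forces HR to be normal to RE, with radius 4.2, so the center H sits 4.2 in from both sides at H = (-49.90, 22.90). Then |QH| = |H − Q| = 54.90.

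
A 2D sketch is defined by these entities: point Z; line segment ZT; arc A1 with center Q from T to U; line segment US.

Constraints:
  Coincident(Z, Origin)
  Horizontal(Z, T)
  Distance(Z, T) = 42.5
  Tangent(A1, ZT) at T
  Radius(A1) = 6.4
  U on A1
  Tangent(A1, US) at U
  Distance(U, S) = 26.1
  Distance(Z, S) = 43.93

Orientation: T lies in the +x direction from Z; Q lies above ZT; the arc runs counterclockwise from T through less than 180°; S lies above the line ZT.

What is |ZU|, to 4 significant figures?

48.63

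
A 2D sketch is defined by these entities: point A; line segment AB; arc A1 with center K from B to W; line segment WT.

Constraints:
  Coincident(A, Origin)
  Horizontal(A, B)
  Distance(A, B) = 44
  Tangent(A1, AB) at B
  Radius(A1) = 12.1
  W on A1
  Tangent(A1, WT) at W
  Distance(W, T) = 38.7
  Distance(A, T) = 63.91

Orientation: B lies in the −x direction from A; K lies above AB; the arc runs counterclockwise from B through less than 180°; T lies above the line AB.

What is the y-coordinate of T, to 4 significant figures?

52.05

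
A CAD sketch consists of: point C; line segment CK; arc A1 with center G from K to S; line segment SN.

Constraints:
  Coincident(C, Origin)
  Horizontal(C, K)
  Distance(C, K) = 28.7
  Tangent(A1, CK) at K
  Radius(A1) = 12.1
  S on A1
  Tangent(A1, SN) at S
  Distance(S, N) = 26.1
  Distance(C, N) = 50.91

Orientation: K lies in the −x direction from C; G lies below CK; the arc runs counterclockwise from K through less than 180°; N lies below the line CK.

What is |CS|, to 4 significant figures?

43.24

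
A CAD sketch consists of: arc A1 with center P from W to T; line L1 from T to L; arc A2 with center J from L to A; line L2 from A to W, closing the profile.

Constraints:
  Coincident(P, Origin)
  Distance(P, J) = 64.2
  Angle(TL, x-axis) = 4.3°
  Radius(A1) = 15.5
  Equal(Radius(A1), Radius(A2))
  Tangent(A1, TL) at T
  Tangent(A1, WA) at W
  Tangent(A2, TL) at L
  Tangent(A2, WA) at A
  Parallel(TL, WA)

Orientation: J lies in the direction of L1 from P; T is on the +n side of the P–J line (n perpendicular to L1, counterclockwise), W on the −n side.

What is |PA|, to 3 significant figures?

66.0

The slot axis is L1's direction at 4.3°, so u = (cos 4.3°, sin 4.3°) = (0.997, 0.0750) and n = (−sin 4.3°, cos 4.3°) = (-0.0750, 0.997). P is at the origin and J lies 64.2 along u from P, so J = 64.2·u = (64.0, 4.81). Tangency of A1 to both parallel lines with radius 15.5 puts T and W at P ± 15.5·n: T = (-1.16, 15.5), W = (1.16, -15.5). Equal radii place L and A the same way about J: L = J + 15.5·n = (62.9, 20.3), A = J − 15.5·n = (65.2, -10.6). Then |PA| = |A − P| = 66.0.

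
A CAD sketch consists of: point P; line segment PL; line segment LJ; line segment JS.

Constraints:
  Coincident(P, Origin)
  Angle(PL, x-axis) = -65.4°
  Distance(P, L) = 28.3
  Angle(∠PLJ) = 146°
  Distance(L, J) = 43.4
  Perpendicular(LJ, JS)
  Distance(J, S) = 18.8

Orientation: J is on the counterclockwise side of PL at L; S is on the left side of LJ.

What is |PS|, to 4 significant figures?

66.93

∠PLJ = 146.0°, so LJ runs at -65.4° + (180° − 146.0°) = -31.40° from the x-axis; with |LJ| = 43.4, J = L + 43.4·(cos -31.40°, sin -31.40°) = (48.82, -48.34). The perpendicularity gives JS at right angles to LJ; with |JS| = 18.8 on the left of LJ, S = J + 18.8·(0.5210, 0.8536) = (58.62, -32.30). Then |PS| = |S − P| = 66.93.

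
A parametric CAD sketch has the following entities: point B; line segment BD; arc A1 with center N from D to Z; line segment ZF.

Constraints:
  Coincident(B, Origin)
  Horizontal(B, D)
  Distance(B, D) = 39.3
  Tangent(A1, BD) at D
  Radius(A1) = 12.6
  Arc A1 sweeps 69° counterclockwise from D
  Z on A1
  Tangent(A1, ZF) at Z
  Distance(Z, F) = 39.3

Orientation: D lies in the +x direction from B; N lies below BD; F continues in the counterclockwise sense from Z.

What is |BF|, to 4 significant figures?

46.75

B is at the origin; BD is horizontal with |BD| = 39.3 and D on the +x side, so D = (39.30, 0.000). The tangent condition forces ND to be normal to BD, so N = D + (0, -12.6) = (39.30, -12.60). On A1, D sits at bearing 90° from N; a 69° counterclockwise sweep puts Z at bearing 159°, so Z = N + 12.6·(cos 159°, sin 159°) = (27.54, -8.085). The tangent condition forces NZ to be normal to ZF, so ZF runs along (−sin 159°, cos 159°); with |ZF| = 39.3, F = (13.45, -44.77). Then |BF| = |F − B| = 46.75.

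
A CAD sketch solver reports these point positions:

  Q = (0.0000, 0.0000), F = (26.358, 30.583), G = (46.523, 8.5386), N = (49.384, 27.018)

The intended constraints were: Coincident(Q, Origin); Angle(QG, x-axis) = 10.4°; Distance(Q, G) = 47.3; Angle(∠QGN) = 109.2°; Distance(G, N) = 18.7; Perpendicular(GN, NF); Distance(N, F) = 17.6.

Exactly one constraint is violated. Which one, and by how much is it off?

Distance(N, F) = 17.6 — off by 5.70.

Q = (0.00, 0.00) ✓; QG at 10.40° ✓; |QG| = 47.30 ✓; ∠QGN = 109.2° ✓; |GN| = 18.70 ✓; ∠(GN, NF) = 90.00° ✓; |NF| = 23.30 ✗.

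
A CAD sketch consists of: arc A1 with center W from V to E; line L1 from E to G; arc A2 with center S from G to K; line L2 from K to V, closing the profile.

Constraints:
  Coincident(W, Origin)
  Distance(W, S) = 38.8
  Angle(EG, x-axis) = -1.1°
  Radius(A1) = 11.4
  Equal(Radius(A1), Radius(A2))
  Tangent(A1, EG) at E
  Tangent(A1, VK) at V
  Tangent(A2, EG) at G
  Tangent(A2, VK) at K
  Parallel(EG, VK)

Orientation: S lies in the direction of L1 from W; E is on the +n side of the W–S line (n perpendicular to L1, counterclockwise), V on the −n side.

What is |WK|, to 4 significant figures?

40.44

Tangency of A1 to both parallel lines with radius 11.4 puts E and V at W ± 11.4·n: E = (0.2189, 11.40), V = (-0.2189, -11.40). Equal radii place G and K the same way about S: G = S + 11.4·n = (39.01, 10.65), K = S − 11.4·n = (38.57, -12.14). Then |WK| = |K − W| = 40.44.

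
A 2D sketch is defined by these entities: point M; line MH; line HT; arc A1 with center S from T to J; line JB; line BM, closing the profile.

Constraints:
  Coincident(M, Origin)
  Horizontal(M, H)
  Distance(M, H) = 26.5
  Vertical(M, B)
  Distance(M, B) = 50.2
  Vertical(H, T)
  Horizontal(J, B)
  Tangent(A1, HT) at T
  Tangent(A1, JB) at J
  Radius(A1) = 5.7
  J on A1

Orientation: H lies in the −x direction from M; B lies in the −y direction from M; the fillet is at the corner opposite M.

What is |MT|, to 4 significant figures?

51.79

M is at the origin; M and H share the same y with |MH| = 26.5 and H on the −x side, so H = (-26.50, 0.000). MB is vertical with |MB| = 50.2 and B on the −y side, so B = (0.000, -50.20). The virtual corner opposite M is at (-26.50, -50.20). A1 meets HT tangentially, so ST is at right angles to HT and since A1 is tangent to JB there, SJ ⟂ JB, with radius 5.7, so the center S sits 5.7 in from both sides at S = (-20.80, -44.50). That places the tangent points at T = (-26.50, -44.50) on HT and J = (-20.80, -50.20) on JB. Then |MT| = |T − M| = 51.79.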